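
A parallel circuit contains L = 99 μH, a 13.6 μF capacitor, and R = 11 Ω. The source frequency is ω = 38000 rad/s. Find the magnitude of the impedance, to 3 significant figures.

3.75 Ω

X_L = ωL = 3.76 Ω
X_C = 1/(ωC) = 1.93 Ω
Parallel: admittances add. Y = 1/R + 1/(jωL) + jωC
Y = (0.0909 + j0.251) S
|Y| = 0.267 S → |Z| = 1/|Y| = 3.75 Ω, ∠Z = −∠Y = -70.1°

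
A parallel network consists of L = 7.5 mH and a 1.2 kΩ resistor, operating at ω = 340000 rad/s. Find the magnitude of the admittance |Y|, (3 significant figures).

921 μS

X_L = ωL = 2550 Ω
Parallel: admittances add. Y = 1/R + 1/(jωL)
Y = (0.000833 − j0.000392) S
|Y| = 0.000921 S → |Z| = 1/|Y| = 1090 Ω, ∠Z = −∠Y = 25.2°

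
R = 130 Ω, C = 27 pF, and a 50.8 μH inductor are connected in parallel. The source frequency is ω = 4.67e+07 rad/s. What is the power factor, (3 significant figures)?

0.994

X_L = ωL = 2370 Ω
X_C = 1/(ωC) = 793 Ω
Parallel: admittances add. Y = 1/R + 1/(jωL) + jωC
Y = (0.00769 + j0.000839) S
|Y| = 0.00774 S → |Z| = 1/|Y| = 129 Ω, ∠Z = −∠Y = -6.23°
cos φ = cos(-6.23°) = 0.994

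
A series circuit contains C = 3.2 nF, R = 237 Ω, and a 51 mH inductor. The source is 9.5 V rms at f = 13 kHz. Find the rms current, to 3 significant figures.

ω = 2πf = 81680 rad/s
X_L = ωL = 4170 Ω
X_C = 1/(ωC) = 3830 Ω
Net reactance X = X_L − X_C = 340 Ω
Z = 237 + j340 Ω
|Z| = √(237² + 340²) = 414 Ω
I = V/|Z| = 9.5/414 = 22.9 mA

22.9 mA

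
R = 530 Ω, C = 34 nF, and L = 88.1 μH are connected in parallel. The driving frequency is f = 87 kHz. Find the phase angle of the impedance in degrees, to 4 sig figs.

ω = 2πf = 546600 rad/s
X_L = ωL = 48.16 Ω
X_C = 1/(ωC) = 53.80 Ω
Parallel: admittances add. Y = 1/R + 1/(jωL) + jωC
Y = (0.001887 − j0.002179) S
|Y| = 0.002882 S → |Z| = 1/|Y| = 346.9 Ω, ∠Z = −∠Y = 49.11°

49.11°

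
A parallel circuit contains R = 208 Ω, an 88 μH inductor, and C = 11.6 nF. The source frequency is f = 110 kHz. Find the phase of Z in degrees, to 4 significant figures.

60.29°

ω = 2πf = 691200 rad/s
X_L = ωL = 60.82 Ω
X_C = 1/(ωC) = 124.7 Ω
Parallel: admittances add. Y = 1/R + 1/(jωL) + jωC
Y = (0.004808 − j0.008424) S
|Y| = 0.009700 S → |Z| = 1/|Y| = 103.1 Ω, ∠Z = −∠Y = 60.29°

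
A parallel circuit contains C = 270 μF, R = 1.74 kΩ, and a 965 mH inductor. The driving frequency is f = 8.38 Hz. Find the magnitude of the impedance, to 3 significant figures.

182 Ω

ω = 2πf = 52.65 rad/s
X_L = ωL = 50.8 Ω
X_C = 1/(ωC) = 70.3 Ω
Parallel: admittances add. Y = 1/R + 1/(jωL) + jωC
Y = (0.000575 − j0.00546) S
|Y| = 0.00549 S → |Z| = 1/|Y| = 182 Ω, ∠Z = −∠Y = 84.0°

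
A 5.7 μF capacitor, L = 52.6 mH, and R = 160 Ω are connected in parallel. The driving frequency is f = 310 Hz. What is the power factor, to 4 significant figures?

ω = 2πf = 1948 rad/s
X_L = ωL = 102.5 Ω
X_C = 1/(ωC) = 90.07 Ω
Parallel: admittances add. Y = 1/R + 1/(jωL) + jωC
Y = (0.006250 + j0.001342) S
|Y| = 0.006392 S → |Z| = 1/|Y| = 156.4 Ω, ∠Z = −∠Y = -12.12°
cos φ = cos(-12.12°) = 0.9777

0.9777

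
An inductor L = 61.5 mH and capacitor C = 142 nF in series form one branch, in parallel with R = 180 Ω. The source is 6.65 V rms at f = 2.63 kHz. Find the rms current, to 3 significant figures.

ω = 2πf = 16520 rad/s
X_L = ωL = 1020 Ω
X_C = 1/(ωC) = 426 Ω
Branch 1: Z₁ = R = 180 Ω
Branch 2 (series LC): Z₂ = j(X_L − X_C) = j590 Ω
Parallel: Z = Z₁Z₂/(Z₁+Z₂), |Z| = 172 Ω, ∠Z = 17.0°
I = V/|Z| = 6.65/172 = 38.6 mA

38.6 mA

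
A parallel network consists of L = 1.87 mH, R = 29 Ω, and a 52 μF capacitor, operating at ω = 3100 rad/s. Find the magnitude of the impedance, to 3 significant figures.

27.6 Ω

X_L = ωL = 5.80 Ω
X_C = 1/(ωC) = 6.20 Ω
Parallel: admittances add. Y = 1/R + 1/(jωL) + jωC
Y = (0.0345 − j0.0113) S
|Y| = 0.0363 S → |Z| = 1/|Y| = 27.6 Ω, ∠Z = −∠Y = 18.1°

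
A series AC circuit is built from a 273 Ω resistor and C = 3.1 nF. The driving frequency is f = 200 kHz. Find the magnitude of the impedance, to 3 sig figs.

ω = 2πf = 1.257e+06 rad/s
X_C = 1/(ωC) = 257 Ω
Z = 273 − j257 Ω
|Z| = √(273² + 257²) = 375 Ω

375 Ω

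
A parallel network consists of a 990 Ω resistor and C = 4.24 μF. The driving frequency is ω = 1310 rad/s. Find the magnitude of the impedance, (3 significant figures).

177 Ω

X_C = 1/(ωC) = 180 Ω
Parallel: admittances add. Y = 1/R + jωC
Y = (0.00101 + j0.00555) S
|Y| = 0.00565 S → |Z| = 1/|Y| = 177 Ω, ∠Z = −∠Y = -79.7°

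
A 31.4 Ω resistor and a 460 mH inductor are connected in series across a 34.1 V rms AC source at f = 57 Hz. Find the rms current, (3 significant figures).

203 mA

ω = 2πf = 358.1 rad/s
X_L = ωL = 165 Ω
Z = 31.4 + j165 Ω
|Z| = √(31.4² + 165²) = 168 Ω
I = V/|Z| = 34.1/168 = 203 mA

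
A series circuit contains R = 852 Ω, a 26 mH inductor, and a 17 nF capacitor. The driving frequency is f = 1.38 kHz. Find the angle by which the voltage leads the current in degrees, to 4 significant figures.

ω = 2πf = 8671 rad/s
X_L = ωL = 225.4 Ω
X_C = 1/(ωC) = 6784 Ω
Net reactance X = X_L − X_C = -6559 Ω
Z = 852.0 − j6559 Ω
|Z| = √(852.0² + 6559²) = 6614 Ω
∠Z = arctan(-6559/852.0) = -82.60°

-82.60°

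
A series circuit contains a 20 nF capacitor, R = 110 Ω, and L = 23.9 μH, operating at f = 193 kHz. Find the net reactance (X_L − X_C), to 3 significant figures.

ω = 2πf = 1.213e+06 rad/s
X_L = ωL = 29.0 Ω
X_C = 1/(ωC) = 41.2 Ω
X = 29.0 − 41.2 = -12.2 Ω

-12.2 Ω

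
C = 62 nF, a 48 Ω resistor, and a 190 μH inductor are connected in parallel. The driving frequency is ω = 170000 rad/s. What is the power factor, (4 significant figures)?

X_L = ωL = 32.30 Ω
X_C = 1/(ωC) = 94.88 Ω
Parallel: admittances add. Y = 1/R + 1/(jωL) + jωC
Y = (0.02083 − j0.02042) S
|Y| = 0.02917 S → |Z| = 1/|Y| = 34.28 Ω, ∠Z = −∠Y = 44.43°
cos φ = cos(44.43°) = 0.7142

0.7142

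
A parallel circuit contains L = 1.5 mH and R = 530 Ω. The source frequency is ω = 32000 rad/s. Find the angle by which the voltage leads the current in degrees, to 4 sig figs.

84.83°

X_L = ωL = 48.00 Ω
Parallel: admittances add. Y = 1/R + 1/(jωL)
Y = (0.001887 − j0.02083) S
|Y| = 0.02092 S → |Z| = 1/|Y| = 47.80 Ω, ∠Z = −∠Y = 84.83°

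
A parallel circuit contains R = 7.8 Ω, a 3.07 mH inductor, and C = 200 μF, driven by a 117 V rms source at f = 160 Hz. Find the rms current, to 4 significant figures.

ω = 2πf = 1005 rad/s
X_L = ωL = 3.086 Ω
X_C = 1/(ωC) = 4.974 Ω
Parallel: admittances add. Y = 1/R + 1/(jωL) + jωC
Y = (0.1282 − j0.1230) S
|Y| = 0.1776 S → |Z| = 1/|Y| = 5.630 Ω, ∠Z = −∠Y = 43.80°
I = V/|Z| = 117/5.630 = 20.78 A

20.78 A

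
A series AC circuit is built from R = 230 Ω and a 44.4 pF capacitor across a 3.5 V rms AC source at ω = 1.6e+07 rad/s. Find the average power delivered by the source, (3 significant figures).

1.38 mW

X_C = 1/(ωC) = 1410 Ω
Z = 230 − j1410 Ω
|Z| = √(230² + 1410²) = 1430 Ω
∠Z = arctan(-1410/230) = -80.7°
I = V/|Z| = 2.45 mA
P = VI cos φ = 3.5 × 0.00245 × cos(-80.7°) = 1.38 mW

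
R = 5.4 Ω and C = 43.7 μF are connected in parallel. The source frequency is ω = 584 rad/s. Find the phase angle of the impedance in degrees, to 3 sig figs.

-7.85°

X_C = 1/(ωC) = 39.2 Ω
Parallel: admittances add. Y = 1/R + jωC
Y = (0.185 + j0.0255) S
|Y| = 0.187 S → |Z| = 1/|Y| = 5.35 Ω, ∠Z = −∠Y = -7.85°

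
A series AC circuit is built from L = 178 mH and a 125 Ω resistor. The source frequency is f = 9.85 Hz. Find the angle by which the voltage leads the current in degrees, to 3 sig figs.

ω = 2πf = 61.89 rad/s
X_L = ωL = 11.0 Ω
Z = 125 + j11.0 Ω
|Z| = √(125² + 11.0²) = 125 Ω
∠Z = arctan(11.0/125) = 5.04°

5.04°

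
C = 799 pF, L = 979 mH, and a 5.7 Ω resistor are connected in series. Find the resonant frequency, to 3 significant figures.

5.69 kHz

ω₀ = 1/√(LC) = 1/√(0.979 × 7.99e-10) = 35750 rad/s
f₀ = ω₀/(2π) = 5.69 kHz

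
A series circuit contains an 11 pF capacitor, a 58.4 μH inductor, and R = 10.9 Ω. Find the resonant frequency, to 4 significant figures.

ω₀ = 1/√(LC) = 1/√(5.84e-05 × 1.1e-11) = 3.945e+07 rad/s
f₀ = ω₀/(2π) = 6.279 MHz

6.279 MHz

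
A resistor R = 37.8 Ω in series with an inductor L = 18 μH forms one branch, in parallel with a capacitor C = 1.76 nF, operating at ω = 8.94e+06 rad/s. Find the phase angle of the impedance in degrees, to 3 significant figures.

X_L = ωL = 161 Ω
X_C = 1/(ωC) = 63.6 Ω
Branch 1 (R+jX_L): Z₁ = 37.8 + j161 Ω, |Z₁| = 165 Ω
Branch 2 (−jX_C): Z₂ = −j63.6 Ω
Parallel: Z = Z₁Z₂/(Z₁+Z₂), |Z| = 101 Ω, ∠Z = -82.0°

-82.0°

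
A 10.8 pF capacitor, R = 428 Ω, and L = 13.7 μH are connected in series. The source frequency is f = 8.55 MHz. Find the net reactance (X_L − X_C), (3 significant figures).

-988 Ω

ω = 2πf = 5.372e+07 rad/s
X_L = ωL = 736 Ω
X_C = 1/(ωC) = 1720 Ω
X = 736 − 1720 = -988 Ω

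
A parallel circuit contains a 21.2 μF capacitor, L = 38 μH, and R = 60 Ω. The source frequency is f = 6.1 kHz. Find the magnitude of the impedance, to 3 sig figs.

7.87 Ω

ω = 2πf = 38330 rad/s
X_L = ωL = 1.46 Ω
X_C = 1/(ωC) = 1.23 Ω
Parallel: admittances add. Y = 1/R + 1/(jωL) + jωC
Y = (0.0167 + j0.126) S
|Y| = 0.127 S → |Z| = 1/|Y| = 7.87 Ω, ∠Z = −∠Y = -82.5°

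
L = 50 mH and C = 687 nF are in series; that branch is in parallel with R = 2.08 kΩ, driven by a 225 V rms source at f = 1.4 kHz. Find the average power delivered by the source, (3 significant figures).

ω = 2πf = 8796 rad/s
X_L = ωL = 440 Ω
X_C = 1/(ωC) = 165 Ω
Branch 1: Z₁ = R = 2080 Ω
Branch 2 (series LC): Z₂ = j(X_L − X_C) = j274 Ω
Parallel: Z = Z₁Z₂/(Z₁+Z₂), |Z| = 272 Ω, ∠Z = 82.5°
I = V/|Z| = 827 mA
P = VI cos φ = 225 × 0.827 × cos(82.5°) = 24.3 W

24.3 W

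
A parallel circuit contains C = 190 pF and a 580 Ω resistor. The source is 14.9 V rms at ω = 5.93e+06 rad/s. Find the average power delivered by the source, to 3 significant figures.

383 mW

X_C = 1/(ωC) = 888 Ω
Parallel: admittances add. Y = 1/R + jωC
Y = (0.00172 + j0.00113) S
|Y| = 0.00206 S → |Z| = 1/|Y| = 486 Ω, ∠Z = −∠Y = -33.2°
I = V/|Z| = 30.7 mA
P = VI cos φ = 14.9 × 0.0307 × cos(-33.2°) = 383 mW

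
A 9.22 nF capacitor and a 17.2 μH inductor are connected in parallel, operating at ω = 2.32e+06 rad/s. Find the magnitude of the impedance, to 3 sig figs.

X_L = ωL = 39.9 Ω
X_C = 1/(ωC) = 46.7 Ω
Parallel: admittances add. Y = 1/(jωL) + jωC
Y = (0 − j0.00367) S
|Y| = 0.00367 S → |Z| = 1/|Y| = 272 Ω, ∠Z = −∠Y = 90.0°

272 Ω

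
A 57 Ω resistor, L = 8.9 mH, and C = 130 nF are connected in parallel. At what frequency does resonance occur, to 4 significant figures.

ω₀ = 1/√(LC) = 1/√(0.0089 × 1.3e-07) = 29400 rad/s
f₀ = ω₀/(2π) = 4.679 kHz

4.679 kHz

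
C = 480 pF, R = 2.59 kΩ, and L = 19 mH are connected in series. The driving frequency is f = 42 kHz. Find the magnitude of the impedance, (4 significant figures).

3874 Ω

ω = 2πf = 263900 rad/s
X_L = ωL = 5014 Ω
X_C = 1/(ωC) = 7895 Ω
Net reactance X = X_L − X_C = -2881 Ω
Z = 2590 − j2881 Ω
|Z| = √(2590² + 2881²) = 3874 Ω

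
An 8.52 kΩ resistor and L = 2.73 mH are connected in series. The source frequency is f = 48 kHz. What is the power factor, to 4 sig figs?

0.9954

ω = 2πf = 301600 rad/s
X_L = ωL = 823.3 Ω
Z = 8520 + j823.3 Ω
|Z| = √(8520² + 823.3²) = 8560 Ω
∠Z = arctan(823.3/8520) = 5.520°
cos φ = cos(5.520°) = 0.9954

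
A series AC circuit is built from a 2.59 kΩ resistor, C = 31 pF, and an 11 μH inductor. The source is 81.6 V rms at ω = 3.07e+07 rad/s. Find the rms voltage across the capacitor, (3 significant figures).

X_L = ωL = 338 Ω
X_C = 1/(ωC) = 1050 Ω
Net reactance X = X_L − X_C = -713 Ω
Z = 2590 − j713 Ω
|Z| = √(2590² + 713²) = 2690 Ω
I = V/|Z| = 30.4 mA
V_C = I·|Z_C| = 0.0304 × 1050 = 31.9 V

31.9 V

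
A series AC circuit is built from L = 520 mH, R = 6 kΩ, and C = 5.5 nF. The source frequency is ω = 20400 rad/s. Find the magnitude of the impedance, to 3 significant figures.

X_L = ωL = 10600 Ω
X_C = 1/(ωC) = 8910 Ω
Net reactance X = X_L − X_C = 1700 Ω
Z = 6000 + j1700 Ω
|Z| = √(6000² + 1700²) = 6230 Ω

6230 Ω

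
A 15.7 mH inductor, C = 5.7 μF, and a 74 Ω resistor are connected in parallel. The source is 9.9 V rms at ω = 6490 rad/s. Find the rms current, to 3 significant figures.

X_L = ωL = 102 Ω
X_C = 1/(ωC) = 27.0 Ω
Parallel: admittances add. Y = 1/R + 1/(jωL) + jωC
Y = (0.0135 + j0.0272) S
|Y| = 0.0304 S → |Z| = 1/|Y| = 32.9 Ω, ∠Z = −∠Y = -63.6°
I = V/|Z| = 9.9/32.9 = 300 mA

300 mA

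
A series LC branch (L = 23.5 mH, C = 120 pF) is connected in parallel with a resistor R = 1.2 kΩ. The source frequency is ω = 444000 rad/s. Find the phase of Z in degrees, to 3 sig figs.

X_L = ωL = 10400 Ω
X_C = 1/(ωC) = 18800 Ω
Branch 1: Z₁ = R = 1200 Ω
Branch 2 (series LC): Z₂ = j(X_L − X_C) = −j8330 Ω
Parallel: Z = Z₁Z₂/(Z₁+Z₂), |Z| = 1190 Ω, ∠Z = -8.19°

-8.19°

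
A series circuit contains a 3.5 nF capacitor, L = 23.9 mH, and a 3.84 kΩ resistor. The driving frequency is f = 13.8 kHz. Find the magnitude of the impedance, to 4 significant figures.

ω = 2πf = 86710 rad/s
X_L = ωL = 2072 Ω
X_C = 1/(ωC) = 3295 Ω
Net reactance X = X_L − X_C = -1223 Ω
Z = 3840 − j1223 Ω
|Z| = √(3840² + 1223²) = 4030 Ω

4030 Ω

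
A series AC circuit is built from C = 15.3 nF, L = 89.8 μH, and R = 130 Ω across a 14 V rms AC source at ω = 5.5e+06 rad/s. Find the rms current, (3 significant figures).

X_L = ωL = 494 Ω
X_C = 1/(ωC) = 11.9 Ω
Net reactance X = X_L − X_C = 482 Ω
Z = 130 + j482 Ω
|Z| = √(130² + 482²) = 499 Ω
I = V/|Z| = 14/499 = 28.0 mA

28.0 mA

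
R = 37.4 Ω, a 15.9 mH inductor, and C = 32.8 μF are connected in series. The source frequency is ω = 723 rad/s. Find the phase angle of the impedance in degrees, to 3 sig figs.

-39.4°

X_L = ωL = 11.5 Ω
X_C = 1/(ωC) = 42.2 Ω
Net reactance X = X_L − X_C = -30.7 Ω
Z = 37.4 − j30.7 Ω
|Z| = √(37.4² + 30.7²) = 48.4 Ω
∠Z = arctan(-30.7/37.4) = -39.4°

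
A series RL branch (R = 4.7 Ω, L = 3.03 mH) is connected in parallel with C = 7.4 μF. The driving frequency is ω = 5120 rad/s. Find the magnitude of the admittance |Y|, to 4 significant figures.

27.70 mS

X_L = ωL = 15.51 Ω
X_C = 1/(ωC) = 26.39 Ω
Branch 1 (R+jX_L): Z₁ = 4.700 + j15.51 Ω, |Z₁| = 16.21 Ω
Branch 2 (−jX_C): Z₂ = −j26.39 Ω
Parallel: Z = Z₁Z₂/(Z₁+Z₂), |Z| = 36.10 Ω, ∠Z = 49.78°
|Y| = 1/|Z| = 27.70 mS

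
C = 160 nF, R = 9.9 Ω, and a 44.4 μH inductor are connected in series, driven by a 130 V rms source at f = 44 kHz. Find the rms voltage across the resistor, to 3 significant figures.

89.9 V

ω = 2πf = 276500 rad/s
X_L = ωL = 12.3 Ω
X_C = 1/(ωC) = 22.6 Ω
Net reactance X = X_L − X_C = -10.3 Ω
Z = 9.90 − j10.3 Ω
|Z| = √(9.90² + 10.3²) = 14.3 Ω
I = V/|Z| = 9.08 A
V_R = I·|Z_R| = 9.08 × 9.90 = 89.9 V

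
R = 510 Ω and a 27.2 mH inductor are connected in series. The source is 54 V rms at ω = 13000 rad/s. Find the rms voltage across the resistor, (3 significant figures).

44.4 V

X_L = ωL = 354 Ω
Z = 510 + j354 Ω
|Z| = √(510² + 354²) = 621 Ω
I = V/|Z| = 87.0 mA
V_R = I·|Z_R| = 0.0870 × 510 = 44.4 V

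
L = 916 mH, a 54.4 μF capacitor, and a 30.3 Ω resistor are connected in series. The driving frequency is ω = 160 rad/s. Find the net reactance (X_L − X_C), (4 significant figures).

31.67 Ω

X_L = ωL = 146.6 Ω
X_C = 1/(ωC) = 114.9 Ω
X = 146.6 − 114.9 = 31.67 Ω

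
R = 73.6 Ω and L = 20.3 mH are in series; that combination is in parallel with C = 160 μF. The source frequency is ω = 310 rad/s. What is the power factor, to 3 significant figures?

X_L = ωL = 6.29 Ω
X_C = 1/(ωC) = 20.2 Ω
Branch 1 (R+jX_L): Z₁ = 73.6 + j6.29 Ω, |Z₁| = 73.9 Ω
Branch 2 (−jX_C): Z₂ = −j20.2 Ω
Parallel: Z = Z₁Z₂/(Z₁+Z₂), |Z| = 19.9 Ω, ∠Z = -74.4°
cos φ = cos(-74.4°) = 0.268

0.268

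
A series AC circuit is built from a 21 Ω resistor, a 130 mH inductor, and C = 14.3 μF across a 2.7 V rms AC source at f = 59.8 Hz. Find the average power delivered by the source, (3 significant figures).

ω = 2πf = 375.7 rad/s
X_L = ωL = 48.8 Ω
X_C = 1/(ωC) = 186 Ω
Net reactance X = X_L − X_C = -137 Ω
Z = 21.0 − j137 Ω
|Z| = √(21.0² + 137²) = 139 Ω
∠Z = arctan(-137/21.0) = -81.3°
I = V/|Z| = 19.4 mA
P = VI cos φ = 2.7 × 0.0194 × cos(-81.3°) = 7.94 mW

7.94 mW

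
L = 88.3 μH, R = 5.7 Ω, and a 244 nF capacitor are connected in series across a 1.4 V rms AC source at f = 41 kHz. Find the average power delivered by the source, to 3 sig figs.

ω = 2πf = 257600 rad/s
X_L = ωL = 22.7 Ω
X_C = 1/(ωC) = 15.9 Ω
Net reactance X = X_L − X_C = 6.84 Ω
Z = 5.70 + j6.84 Ω
|Z| = √(5.70² + 6.84²) = 8.90 Ω
∠Z = arctan(6.84/5.70) = 50.2°
I = V/|Z| = 157 mA
P = VI cos φ = 1.4 × 0.157 × cos(50.2°) = 141 mW

141 mW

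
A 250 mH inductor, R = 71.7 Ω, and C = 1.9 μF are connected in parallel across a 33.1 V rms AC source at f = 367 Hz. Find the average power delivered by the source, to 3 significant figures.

ω = 2πf = 2306 rad/s
X_L = ωL = 576 Ω
X_C = 1/(ωC) = 228 Ω
Parallel: admittances add. Y = 1/R + 1/(jωL) + jωC
Y = (0.0139 + j0.00265) S
|Y| = 0.0142 S → |Z| = 1/|Y| = 70.4 Ω, ∠Z = −∠Y = -10.7°
I = V/|Z| = 470 mA
P = VI cos φ = 33.1 × 0.470 × cos(-10.7°) = 15.3 W

15.3 W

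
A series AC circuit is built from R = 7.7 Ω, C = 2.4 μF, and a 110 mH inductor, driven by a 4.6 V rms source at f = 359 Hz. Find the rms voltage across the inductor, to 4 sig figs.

17.87 V

ω = 2πf = 2256 rad/s
X_L = ωL = 248.1 Ω
X_C = 1/(ωC) = 184.7 Ω
Net reactance X = X_L − X_C = 63.40 Ω
Z = 7.700 + j63.40 Ω
|Z| = √(7.700² + 63.40²) = 63.87 Ω
I = V/|Z| = 72.02 mA
V_L = I·|Z_L| = 0.07202 × 248.1 = 17.87 V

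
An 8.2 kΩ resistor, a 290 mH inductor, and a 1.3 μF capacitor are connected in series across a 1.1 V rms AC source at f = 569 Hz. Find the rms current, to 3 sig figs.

133 μA

ω = 2πf = 3575 rad/s
X_L = ωL = 1040 Ω
X_C = 1/(ωC) = 215 Ω
Net reactance X = X_L − X_C = 822 Ω
Z = 8200 + j822 Ω
|Z| = √(8200² + 822²) = 8240 Ω
I = V/|Z| = 1.1/8240 = 133 μA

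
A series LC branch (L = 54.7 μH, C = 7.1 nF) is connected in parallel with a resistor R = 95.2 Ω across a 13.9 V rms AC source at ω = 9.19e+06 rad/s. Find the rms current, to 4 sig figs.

X_L = ωL = 502.7 Ω
X_C = 1/(ωC) = 15.33 Ω
Branch 1: Z₁ = R = 95.20 Ω
Branch 2 (series LC): Z₂ = j(X_L − X_C) = j487.4 Ω
Parallel: Z = Z₁Z₂/(Z₁+Z₂), |Z| = 93.43 Ω, ∠Z = 11.05°
I = V/|Z| = 13.9/93.43 = 148.8 mA

148.8 mA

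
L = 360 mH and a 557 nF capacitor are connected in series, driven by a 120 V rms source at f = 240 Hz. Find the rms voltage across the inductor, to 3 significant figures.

101 V

ω = 2πf = 1508 rad/s
X_L = ωL = 543 Ω
X_C = 1/(ωC) = 1190 Ω
Net reactance X = X_L − X_C = -648 Ω
Z = − j648 Ω
|Z| = √(0² + 648²) = 648 Ω
I = V/|Z| = 185 mA
V_L = I·|Z_L| = 0.185 × 543 = 101 V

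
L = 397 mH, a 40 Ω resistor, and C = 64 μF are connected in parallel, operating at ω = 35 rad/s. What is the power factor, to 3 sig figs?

X_L = ωL = 13.9 Ω
X_C = 1/(ωC) = 446 Ω
Parallel: admittances add. Y = 1/R + 1/(jωL) + jωC
Y = (0.0250 − j0.0697) S
|Y| = 0.0741 S → |Z| = 1/|Y| = 13.5 Ω, ∠Z = −∠Y = 70.3°
cos φ = cos(70.3°) = 0.337

0.337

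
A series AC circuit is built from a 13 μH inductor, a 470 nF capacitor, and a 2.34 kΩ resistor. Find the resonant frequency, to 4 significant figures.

ω₀ = 1/√(LC) = 1/√(1.3e-05 × 4.7e-07) = 404600 rad/s
f₀ = ω₀/(2π) = 64.39 kHz

64.39 kHz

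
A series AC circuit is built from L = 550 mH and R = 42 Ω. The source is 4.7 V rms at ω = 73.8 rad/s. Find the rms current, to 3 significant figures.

X_L = ωL = 40.6 Ω
Z = 42.0 + j40.6 Ω
|Z| = √(42.0² + 40.6²) = 58.4 Ω
I = V/|Z| = 4.7/58.4 = 80.5 mA

80.5 mA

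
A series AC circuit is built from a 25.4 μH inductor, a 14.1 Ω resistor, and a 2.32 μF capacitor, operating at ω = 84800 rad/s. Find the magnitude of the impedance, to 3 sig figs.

X_L = ωL = 2.15 Ω
X_C = 1/(ωC) = 5.08 Ω
Net reactance X = X_L − X_C = -2.93 Ω
Z = 14.1 − j2.93 Ω
|Z| = √(14.1² + 2.93²) = 14.4 Ω

14.4 Ω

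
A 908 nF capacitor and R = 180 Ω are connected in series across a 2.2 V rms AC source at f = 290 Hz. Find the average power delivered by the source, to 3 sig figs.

ω = 2πf = 1822 rad/s
X_C = 1/(ωC) = 604 Ω
Z = 180 − j604 Ω
|Z| = √(180² + 604²) = 631 Ω
∠Z = arctan(-604/180) = -73.4°
I = V/|Z| = 3.49 mA
P = VI cos φ = 2.2 × 0.00349 × cos(-73.4°) = 2.19 mW

2.19 mW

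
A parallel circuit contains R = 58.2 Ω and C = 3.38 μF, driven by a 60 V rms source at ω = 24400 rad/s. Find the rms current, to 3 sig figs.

5.05 A

X_C = 1/(ωC) = 12.1 Ω
Parallel: admittances add. Y = 1/R + jωC
Y = (0.0172 + j0.0825) S
|Y| = 0.0842 S → |Z| = 1/|Y| = 11.9 Ω, ∠Z = −∠Y = -78.2°
I = V/|Z| = 60/11.9 = 5.05 A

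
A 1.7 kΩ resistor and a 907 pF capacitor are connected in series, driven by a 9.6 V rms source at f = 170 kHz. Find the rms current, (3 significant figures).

ω = 2πf = 1.068e+06 rad/s
X_C = 1/(ωC) = 1030 Ω
Z = 1700 − j1030 Ω
|Z| = √(1700² + 1030²) = 1990 Ω
I = V/|Z| = 9.6/1990 = 4.83 mA

4.83 mA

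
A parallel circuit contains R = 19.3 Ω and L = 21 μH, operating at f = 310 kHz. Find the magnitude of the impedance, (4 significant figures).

ω = 2πf = 1.948e+06 rad/s
X_L = ωL = 40.90 Ω
Parallel: admittances add. Y = 1/R + 1/(jωL)
Y = (0.05181 − j0.02445) S
|Y| = 0.05729 S → |Z| = 1/|Y| = 17.45 Ω, ∠Z = −∠Y = 25.26°

17.45 Ω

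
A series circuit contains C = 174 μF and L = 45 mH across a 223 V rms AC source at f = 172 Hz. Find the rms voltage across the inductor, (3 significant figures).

ω = 2πf = 1081 rad/s
X_L = ωL = 48.6 Ω
X_C = 1/(ωC) = 5.32 Ω
Net reactance X = X_L − X_C = 43.3 Ω
Z = j43.3 Ω
|Z| = √(0² + 43.3²) = 43.3 Ω
I = V/|Z| = 5.15 A
V_L = I·|Z_L| = 5.15 × 48.6 = 250 V

250 V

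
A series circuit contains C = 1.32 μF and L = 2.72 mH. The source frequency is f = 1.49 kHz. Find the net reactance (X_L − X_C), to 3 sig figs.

ω = 2πf = 9362 rad/s
X_L = ωL = 25.5 Ω
X_C = 1/(ωC) = 80.9 Ω
X = 25.5 − 80.9 = -55.5 Ω

-55.5 Ω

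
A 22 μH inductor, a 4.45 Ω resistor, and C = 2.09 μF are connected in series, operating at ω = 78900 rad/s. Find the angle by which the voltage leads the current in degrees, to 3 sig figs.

-44.2°

X_L = ωL = 1.74 Ω
X_C = 1/(ωC) = 6.06 Ω
Net reactance X = X_L − X_C = -4.33 Ω
Z = 4.45 − j4.33 Ω
|Z| = √(4.45² + 4.33²) = 6.21 Ω
∠Z = arctan(-4.33/4.45) = -44.2°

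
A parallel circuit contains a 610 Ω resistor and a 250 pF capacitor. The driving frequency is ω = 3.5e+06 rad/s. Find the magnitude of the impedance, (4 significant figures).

538.1 Ω

X_C = 1/(ωC) = 1143 Ω
Parallel: admittances add. Y = 1/R + jωC
Y = (0.001639 + j0.0008750) S
|Y| = 0.001858 S → |Z| = 1/|Y| = 538.1 Ω, ∠Z = −∠Y = -28.09°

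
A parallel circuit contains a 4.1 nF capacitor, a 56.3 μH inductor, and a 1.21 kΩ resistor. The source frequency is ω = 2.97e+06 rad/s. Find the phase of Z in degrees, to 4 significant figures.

-82.40°

X_L = ωL = 167.2 Ω
X_C = 1/(ωC) = 82.12 Ω
Parallel: admittances add. Y = 1/R + 1/(jωL) + jωC
Y = (0.0008264 + j0.006197) S
|Y| = 0.006251 S → |Z| = 1/|Y| = 160.0 Ω, ∠Z = −∠Y = -82.40°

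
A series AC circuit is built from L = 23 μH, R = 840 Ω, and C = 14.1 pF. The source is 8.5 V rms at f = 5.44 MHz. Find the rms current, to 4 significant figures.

5.525 mA

ω = 2πf = 3.418e+07 rad/s
X_L = ωL = 786.2 Ω
X_C = 1/(ωC) = 2075 Ω
Net reactance X = X_L − X_C = -1289 Ω
Z = 840.0 − j1289 Ω
|Z| = √(840.0² + 1289²) = 1538 Ω
I = V/|Z| = 8.5/1538 = 5.525 mA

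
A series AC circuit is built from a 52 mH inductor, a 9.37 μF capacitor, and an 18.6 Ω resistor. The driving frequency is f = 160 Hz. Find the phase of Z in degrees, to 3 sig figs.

ω = 2πf = 1005 rad/s
X_L = ωL = 52.3 Ω
X_C = 1/(ωC) = 106 Ω
Net reactance X = X_L − X_C = -53.9 Ω
Z = 18.6 − j53.9 Ω
|Z| = √(18.6² + 53.9²) = 57.0 Ω
∠Z = arctan(-53.9/18.6) = -71.0°

-71.0°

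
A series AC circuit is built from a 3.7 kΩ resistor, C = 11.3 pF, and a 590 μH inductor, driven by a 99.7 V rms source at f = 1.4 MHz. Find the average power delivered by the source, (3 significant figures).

983 mW

ω = 2πf = 8.796e+06 rad/s
X_L = ωL = 5190 Ω
X_C = 1/(ωC) = 10100 Ω
Net reactance X = X_L − X_C = -4870 Ω
Z = 3700 − j4870 Ω
|Z| = √(3700² + 4870²) = 6120 Ω
∠Z = arctan(-4870/3700) = -52.8°
I = V/|Z| = 16.3 mA
P = VI cos φ = 99.7 × 0.0163 × cos(-52.8°) = 983 mW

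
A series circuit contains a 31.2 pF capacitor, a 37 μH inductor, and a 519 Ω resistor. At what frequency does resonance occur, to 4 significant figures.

4.684 MHz

ω₀ = 1/√(LC) = 1/√(3.7e-05 × 3.12e-11) = 2.943e+07 rad/s
f₀ = ω₀/(2π) = 4.684 MHz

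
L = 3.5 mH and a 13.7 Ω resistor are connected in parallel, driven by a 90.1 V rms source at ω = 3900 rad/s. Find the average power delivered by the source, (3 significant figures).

X_L = ωL = 13.7 Ω
Parallel: admittances add. Y = 1/R + 1/(jωL)
Y = (0.0730 − j0.0733) S
|Y| = 0.103 S → |Z| = 1/|Y| = 9.67 Ω, ∠Z = −∠Y = 45.1°
I = V/|Z| = 9.32 A
P = VI cos φ = 90.1 × 9.32 × cos(45.1°) = 593 W

593 W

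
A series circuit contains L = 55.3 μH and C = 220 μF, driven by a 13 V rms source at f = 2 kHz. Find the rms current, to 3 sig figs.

ω = 2πf = 12570 rad/s
X_L = ωL = 0.695 Ω
X_C = 1/(ωC) = 0.362 Ω
Net reactance X = X_L − X_C = 0.333 Ω
Z = j0.333 Ω
|Z| = √(0² + 0.333²) = 0.333 Ω
I = V/|Z| = 13/0.333 = 39.0 A

39.0 A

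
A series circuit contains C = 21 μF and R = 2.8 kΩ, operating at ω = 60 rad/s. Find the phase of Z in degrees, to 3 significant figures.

X_C = 1/(ωC) = 794 Ω
Z = 2800 − j794 Ω
|Z| = √(2800² + 794²) = 2910 Ω
∠Z = arctan(-794/2800) = -15.8°

-15.8°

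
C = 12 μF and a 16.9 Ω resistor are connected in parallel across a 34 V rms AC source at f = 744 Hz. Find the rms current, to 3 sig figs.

ω = 2πf = 4675 rad/s
X_C = 1/(ωC) = 17.8 Ω
Parallel: admittances add. Y = 1/R + jωC
Y = (0.0592 + j0.0561) S
|Y| = 0.0815 S → |Z| = 1/|Y| = 12.3 Ω, ∠Z = −∠Y = -43.5°
I = V/|Z| = 34/12.3 = 2.77 A

2.77 A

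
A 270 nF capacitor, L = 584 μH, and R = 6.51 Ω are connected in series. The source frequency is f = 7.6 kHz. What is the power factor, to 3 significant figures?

ω = 2πf = 47750 rad/s
X_L = ωL = 27.9 Ω
X_C = 1/(ωC) = 77.6 Ω
Net reactance X = X_L − X_C = -49.7 Ω
Z = 6.51 − j49.7 Ω
|Z| = √(6.51² + 49.7²) = 50.1 Ω
∠Z = arctan(-49.7/6.51) = -82.5°
cos φ = cos(-82.5°) = 0.130

0.130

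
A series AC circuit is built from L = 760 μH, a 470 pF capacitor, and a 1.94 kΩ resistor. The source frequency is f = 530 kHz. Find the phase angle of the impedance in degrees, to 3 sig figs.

44.3°

ω = 2πf = 3.33e+06 rad/s
X_L = ωL = 2530 Ω
X_C = 1/(ωC) = 639 Ω
Net reactance X = X_L − X_C = 1890 Ω
Z = 1940 + j1890 Ω
|Z| = √(1940² + 1890²) = 2710 Ω
∠Z = arctan(1890/1940) = 44.3°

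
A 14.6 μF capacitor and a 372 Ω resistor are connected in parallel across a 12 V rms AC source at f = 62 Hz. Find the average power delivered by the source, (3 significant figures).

387 mW

ω = 2πf = 389.6 rad/s
X_C = 1/(ωC) = 176 Ω
Parallel: admittances add. Y = 1/R + jωC
Y = (0.00269 + j0.00569) S
|Y| = 0.00629 S → |Z| = 1/|Y| = 159 Ω, ∠Z = −∠Y = -64.7°
I = V/|Z| = 75.5 mA
P = VI cos φ = 12 × 0.0755 × cos(-64.7°) = 387 mW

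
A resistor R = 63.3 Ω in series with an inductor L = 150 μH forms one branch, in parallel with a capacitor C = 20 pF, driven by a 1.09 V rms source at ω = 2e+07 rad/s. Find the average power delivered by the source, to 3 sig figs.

X_L = ωL = 3000 Ω
X_C = 1/(ωC) = 2500 Ω
Branch 1 (R+jX_L): Z₁ = 63.3 + j3000 Ω, |Z₁| = 3000 Ω
Branch 2 (−jX_C): Z₂ = −j2500 Ω
Parallel: Z = Z₁Z₂/(Z₁+Z₂), |Z| = 14900 Ω, ∠Z = -84.0°
I = V/|Z| = 73.2 μA
P = VI cos φ = 1.09 × 7.32e-05 × cos(-84.0°) = 8.35 μW

8.35 μW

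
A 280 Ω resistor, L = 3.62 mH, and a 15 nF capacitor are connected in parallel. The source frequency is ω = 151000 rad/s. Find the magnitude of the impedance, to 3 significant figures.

X_L = ωL = 547 Ω
X_C = 1/(ωC) = 442 Ω
Parallel: admittances add. Y = 1/R + 1/(jωL) + jωC
Y = (0.00357 + j0.000436) S
|Y| = 0.00360 S → |Z| = 1/|Y| = 278 Ω, ∠Z = −∠Y = -6.95°

278 Ω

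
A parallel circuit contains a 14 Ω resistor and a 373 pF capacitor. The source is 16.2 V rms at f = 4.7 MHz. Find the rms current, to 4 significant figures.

1.171 A

ω = 2πf = 2.953e+07 rad/s
X_C = 1/(ωC) = 90.78 Ω
Parallel: admittances add. Y = 1/R + jωC
Y = (0.07143 + j0.01102) S
|Y| = 0.07227 S → |Z| = 1/|Y| = 13.84 Ω, ∠Z = −∠Y = -8.767°
I = V/|Z| = 16.2/13.84 = 1.171 A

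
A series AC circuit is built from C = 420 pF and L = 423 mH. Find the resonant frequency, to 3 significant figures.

11.9 kHz

ω₀ = 1/√(LC) = 1/√(0.423 × 4.2e-10) = 75020 rad/s
f₀ = ω₀/(2π) = 11.9 kHz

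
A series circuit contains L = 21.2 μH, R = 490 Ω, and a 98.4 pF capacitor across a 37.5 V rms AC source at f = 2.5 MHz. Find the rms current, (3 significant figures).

64.4 mA

ω = 2πf = 1.571e+07 rad/s
X_L = ωL = 333 Ω
X_C = 1/(ωC) = 647 Ω
Net reactance X = X_L − X_C = -314 Ω
Z = 490 − j314 Ω
|Z| = √(490² + 314²) = 582 Ω
I = V/|Z| = 37.5/582 = 64.4 mA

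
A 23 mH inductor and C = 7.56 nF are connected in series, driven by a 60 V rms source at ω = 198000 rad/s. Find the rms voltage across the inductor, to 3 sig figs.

X_L = ωL = 4550 Ω
X_C = 1/(ωC) = 668 Ω
Net reactance X = X_L − X_C = 3890 Ω
Z = j3890 Ω
|Z| = √(0² + 3890²) = 3890 Ω
I = V/|Z| = 15.4 mA
V_L = I·|Z_L| = 0.0154 × 4550 = 70.3 V

70.3 V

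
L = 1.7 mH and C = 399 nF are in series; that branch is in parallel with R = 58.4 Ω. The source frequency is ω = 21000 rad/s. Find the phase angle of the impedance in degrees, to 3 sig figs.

-34.9°

X_L = ωL = 35.7 Ω
X_C = 1/(ωC) = 119 Ω
Branch 1: Z₁ = R = 58.4 Ω
Branch 2 (series LC): Z₂ = j(X_L − X_C) = −j83.6 Ω
Parallel: Z = Z₁Z₂/(Z₁+Z₂), |Z| = 47.9 Ω, ∠Z = -34.9°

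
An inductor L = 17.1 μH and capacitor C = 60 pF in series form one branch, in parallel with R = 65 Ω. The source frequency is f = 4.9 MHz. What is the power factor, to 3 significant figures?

0.223

ω = 2πf = 3.079e+07 rad/s
X_L = ωL = 526 Ω
X_C = 1/(ωC) = 541 Ω
Branch 1: Z₁ = R = 65.0 Ω
Branch 2 (series LC): Z₂ = j(X_L − X_C) = −j14.9 Ω
Parallel: Z = Z₁Z₂/(Z₁+Z₂), |Z| = 14.5 Ω, ∠Z = -77.1°
cos φ = cos(-77.1°) = 0.223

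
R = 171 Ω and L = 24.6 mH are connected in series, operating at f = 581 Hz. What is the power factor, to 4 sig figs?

0.8853

ω = 2πf = 3651 rad/s
X_L = ωL = 89.80 Ω
Z = 171.0 + j89.80 Ω
|Z| = √(171.0² + 89.80²) = 193.1 Ω
∠Z = arctan(89.80/171.0) = 27.71°
cos φ = cos(27.71°) = 0.8853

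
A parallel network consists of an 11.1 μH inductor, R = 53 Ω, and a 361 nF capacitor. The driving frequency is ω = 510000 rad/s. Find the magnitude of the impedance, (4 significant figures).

49.28 Ω

X_L = ωL = 5.661 Ω
X_C = 1/(ωC) = 5.432 Ω
Parallel: admittances add. Y = 1/R + 1/(jωL) + jωC
Y = (0.01887 + j0.007463) S
|Y| = 0.02029 S → |Z| = 1/|Y| = 49.28 Ω, ∠Z = −∠Y = -21.58°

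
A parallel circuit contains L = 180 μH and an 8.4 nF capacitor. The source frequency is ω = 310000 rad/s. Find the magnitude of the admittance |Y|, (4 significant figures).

15.32 mS

X_L = ωL = 55.80 Ω
X_C = 1/(ωC) = 384.0 Ω
Parallel: admittances add. Y = 1/(jωL) + jωC
Y = (0 − j0.01532) S
|Y| = 0.01532 S → |Z| = 1/|Y| = 65.29 Ω, ∠Z = −∠Y = 90.00°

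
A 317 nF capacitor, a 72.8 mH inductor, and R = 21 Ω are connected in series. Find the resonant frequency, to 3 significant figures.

1.05 kHz

ω₀ = 1/√(LC) = 1/√(0.0728 × 3.17e-07) = 6583 rad/s
f₀ = ω₀/(2π) = 1.05 kHz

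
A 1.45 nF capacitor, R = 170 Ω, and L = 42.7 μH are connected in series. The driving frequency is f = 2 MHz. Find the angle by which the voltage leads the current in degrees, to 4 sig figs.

70.56°

ω = 2πf = 1.257e+07 rad/s
X_L = ωL = 536.6 Ω
X_C = 1/(ωC) = 54.88 Ω
Net reactance X = X_L − X_C = 481.7 Ω
Z = 170.0 + j481.7 Ω
|Z| = √(170.0² + 481.7²) = 510.8 Ω
∠Z = arctan(481.7/170.0) = 70.56°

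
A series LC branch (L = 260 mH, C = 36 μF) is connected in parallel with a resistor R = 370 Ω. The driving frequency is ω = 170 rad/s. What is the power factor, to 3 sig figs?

0.307

X_L = ωL = 44.2 Ω
X_C = 1/(ωC) = 163 Ω
Branch 1: Z₁ = R = 370 Ω
Branch 2 (series LC): Z₂ = j(X_L − X_C) = −j119 Ω
Parallel: Z = Z₁Z₂/(Z₁+Z₂), |Z| = 113 Ω, ∠Z = -72.1°
cos φ = cos(-72.1°) = 0.307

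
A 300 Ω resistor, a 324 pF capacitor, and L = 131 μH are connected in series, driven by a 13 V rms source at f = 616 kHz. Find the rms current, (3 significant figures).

31.1 mA

ω = 2πf = 3.87e+06 rad/s
X_L = ωL = 507 Ω
X_C = 1/(ωC) = 797 Ω
Net reactance X = X_L − X_C = -290 Ω
Z = 300 − j290 Ω
|Z| = √(300² + 290²) = 418 Ω
I = V/|Z| = 13/418 = 31.1 mA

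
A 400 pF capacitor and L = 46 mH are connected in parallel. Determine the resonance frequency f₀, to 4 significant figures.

ω₀ = 1/√(LC) = 1/√(0.046 × 4e-10) = 233100 rad/s
f₀ = ω₀/(2π) = 37.10 kHz

37.10 kHz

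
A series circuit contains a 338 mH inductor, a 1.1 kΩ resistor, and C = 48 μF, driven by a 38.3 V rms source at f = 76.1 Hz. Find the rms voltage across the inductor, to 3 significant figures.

5.60 V

ω = 2πf = 478.2 rad/s
X_L = ωL = 162 Ω
X_C = 1/(ωC) = 43.6 Ω
Net reactance X = X_L − X_C = 118 Ω
Z = 1100 + j118 Ω
|Z| = √(1100² + 118²) = 1110 Ω
I = V/|Z| = 34.6 mA
V_L = I·|Z_L| = 0.0346 × 162 = 5.60 V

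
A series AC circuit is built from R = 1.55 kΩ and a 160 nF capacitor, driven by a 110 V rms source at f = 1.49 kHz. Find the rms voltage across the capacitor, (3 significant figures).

ω = 2πf = 9362 rad/s
X_C = 1/(ωC) = 668 Ω
Z = 1550 − j668 Ω
|Z| = √(1550² + 668²) = 1690 Ω
I = V/|Z| = 65.2 mA
V_C = I·|Z_C| = 0.0652 × 668 = 43.5 V

43.5 V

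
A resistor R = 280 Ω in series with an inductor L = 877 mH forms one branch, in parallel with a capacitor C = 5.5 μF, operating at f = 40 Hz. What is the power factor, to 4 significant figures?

0.9874

ω = 2πf = 251.3 rad/s
X_L = ωL = 220.4 Ω
X_C = 1/(ωC) = 723.4 Ω
Branch 1 (R+jX_L): Z₁ = 280.0 + j220.4 Ω, |Z₁| = 356.3 Ω
Branch 2 (−jX_C): Z₂ = −j723.4 Ω
Parallel: Z = Z₁Z₂/(Z₁+Z₂), |Z| = 447.8 Ω, ∠Z = 9.107°
cos φ = cos(9.107°) = 0.9874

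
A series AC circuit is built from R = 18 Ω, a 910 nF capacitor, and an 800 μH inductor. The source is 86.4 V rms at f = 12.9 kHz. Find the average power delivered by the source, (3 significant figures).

45.5 W

ω = 2πf = 81050 rad/s
X_L = ωL = 64.8 Ω
X_C = 1/(ωC) = 13.6 Ω
Net reactance X = X_L − X_C = 51.3 Ω
Z = 18.0 + j51.3 Ω
|Z| = √(18.0² + 51.3²) = 54.4 Ω
∠Z = arctan(51.3/18.0) = 70.7°
I = V/|Z| = 1.59 A
P = VI cos φ = 86.4 × 1.59 × cos(70.7°) = 45.5 W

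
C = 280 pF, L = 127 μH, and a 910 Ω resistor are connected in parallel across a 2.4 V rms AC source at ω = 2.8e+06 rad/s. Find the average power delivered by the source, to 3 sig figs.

X_L = ωL = 356 Ω
X_C = 1/(ωC) = 1280 Ω
Parallel: admittances add. Y = 1/R + 1/(jωL) + jωC
Y = (0.00110 − j0.00203) S
|Y| = 0.00231 S → |Z| = 1/|Y| = 434 Ω, ∠Z = −∠Y = 61.6°
I = V/|Z| = 5.54 mA
P = VI cos φ = 2.4 × 0.00554 × cos(61.6°) = 6.33 mW

6.33 mW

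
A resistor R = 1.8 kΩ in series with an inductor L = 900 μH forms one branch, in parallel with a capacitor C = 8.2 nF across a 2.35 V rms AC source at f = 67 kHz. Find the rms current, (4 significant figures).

7.948 mA

ω = 2πf = 421000 rad/s
X_L = ωL = 378.9 Ω
X_C = 1/(ωC) = 289.7 Ω
Branch 1 (R+jX_L): Z₁ = 1800 + j378.9 Ω, |Z₁| = 1839 Ω
Branch 2 (−jX_C): Z₂ = −j289.7 Ω
Parallel: Z = Z₁Z₂/(Z₁+Z₂), |Z| = 295.7 Ω, ∠Z = -80.95°
I = V/|Z| = 2.35/295.7 = 7.948 mA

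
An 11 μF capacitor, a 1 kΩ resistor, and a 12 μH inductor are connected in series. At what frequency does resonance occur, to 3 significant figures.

ω₀ = 1/√(LC) = 1/√(1.2e-05 × 1.1e-05) = 87040 rad/s
f₀ = ω₀/(2π) = 13.9 kHz

13.9 kHz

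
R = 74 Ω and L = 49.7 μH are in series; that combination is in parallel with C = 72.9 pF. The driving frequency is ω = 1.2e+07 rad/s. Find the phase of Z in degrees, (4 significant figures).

75.22°

X_L = ωL = 596.4 Ω
X_C = 1/(ωC) = 1143 Ω
Branch 1 (R+jX_L): Z₁ = 74.00 + j596.4 Ω, |Z₁| = 601.0 Ω
Branch 2 (−jX_C): Z₂ = −j1143 Ω
Parallel: Z = Z₁Z₂/(Z₁+Z₂), |Z| = 1245 Ω, ∠Z = 75.22°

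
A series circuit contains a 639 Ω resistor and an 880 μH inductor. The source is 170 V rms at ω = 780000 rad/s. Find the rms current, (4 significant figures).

181.3 mA

X_L = ωL = 686.4 Ω
Z = 639.0 + j686.4 Ω
|Z| = √(639.0² + 686.4²) = 937.8 Ω
I = V/|Z| = 170/937.8 = 181.3 mA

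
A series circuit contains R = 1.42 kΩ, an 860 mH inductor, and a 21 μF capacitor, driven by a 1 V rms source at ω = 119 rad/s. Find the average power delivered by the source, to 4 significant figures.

X_L = ωL = 102.3 Ω
X_C = 1/(ωC) = 400.2 Ω
Net reactance X = X_L − X_C = -297.8 Ω
Z = 1420 − j297.8 Ω
|Z| = √(1420² + 297.8²) = 1451 Ω
∠Z = arctan(-297.8/1420) = -11.85°
I = V/|Z| = 689.2 μA
P = VI cos φ = 1 × 0.0006892 × cos(-11.85°) = 674.6 μW

674.6 μW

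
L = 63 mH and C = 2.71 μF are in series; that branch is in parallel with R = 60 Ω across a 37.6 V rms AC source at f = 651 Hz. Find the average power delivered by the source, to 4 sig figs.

ω = 2πf = 4090 rad/s
X_L = ωL = 257.7 Ω
X_C = 1/(ωC) = 90.21 Ω
Branch 1: Z₁ = R = 60.00 Ω
Branch 2 (series LC): Z₂ = j(X_L − X_C) = j167.5 Ω
Parallel: Z = Z₁Z₂/(Z₁+Z₂), |Z| = 56.48 Ω, ∠Z = 19.71°
I = V/|Z| = 665.7 mA
P = VI cos φ = 37.6 × 0.6657 × cos(19.71°) = 23.56 W

23.56 W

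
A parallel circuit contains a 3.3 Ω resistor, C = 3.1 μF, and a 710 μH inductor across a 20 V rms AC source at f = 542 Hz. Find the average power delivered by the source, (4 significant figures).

ω = 2πf = 3405 rad/s
X_L = ωL = 2.418 Ω
X_C = 1/(ωC) = 94.72 Ω
Parallel: admittances add. Y = 1/R + 1/(jωL) + jωC
Y = (0.3030 − j0.4030) S
|Y| = 0.5042 S → |Z| = 1/|Y| = 1.983 Ω, ∠Z = −∠Y = 53.06°
I = V/|Z| = 10.08 A
P = VI cos φ = 20 × 10.08 × cos(53.06°) = 121.2 W

121.2 W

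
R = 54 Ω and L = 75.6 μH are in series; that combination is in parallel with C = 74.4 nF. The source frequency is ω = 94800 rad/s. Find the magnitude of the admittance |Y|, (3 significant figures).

X_L = ωL = 7.17 Ω
X_C = 1/(ωC) = 142 Ω
Branch 1 (R+jX_L): Z₁ = 54.0 + j7.17 Ω, |Z₁| = 54.5 Ω
Branch 2 (−jX_C): Z₂ = −j142 Ω
Parallel: Z = Z₁Z₂/(Z₁+Z₂), |Z| = 53.2 Ω, ∠Z = -14.3°
|Y| = 1/|Z| = 18.8 mS

18.8 mS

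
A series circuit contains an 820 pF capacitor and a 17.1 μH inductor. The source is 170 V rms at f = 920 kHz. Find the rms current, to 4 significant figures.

ω = 2πf = 5.781e+06 rad/s
X_L = ωL = 98.85 Ω
X_C = 1/(ωC) = 211.0 Ω
Net reactance X = X_L − X_C = -112.1 Ω
Z = − j112.1 Ω
|Z| = √(0² + 112.1²) = 112.1 Ω
I = V/|Z| = 170/112.1 = 1.516 A

1.516 A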